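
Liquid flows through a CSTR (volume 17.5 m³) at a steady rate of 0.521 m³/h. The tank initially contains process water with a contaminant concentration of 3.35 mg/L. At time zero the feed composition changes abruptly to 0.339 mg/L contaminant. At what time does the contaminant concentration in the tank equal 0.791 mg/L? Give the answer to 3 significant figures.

Species balance: V dC/dt = Q(C_in − C) ⇒ τ = V/Q = 33.589 h.
C(t) = C_in + (C₀ − C_in) e^(−t/τ). Set C = 0.791 and solve for t:
e^(−t/τ) = (C − C_in)/(C₀ − C_in) = (0.791 − 0.339)/(3.35 − 0.339) = 0.15012
t = −τ ln(…) = 33.589 × 1.8963 = 63.697 h.

63.7 h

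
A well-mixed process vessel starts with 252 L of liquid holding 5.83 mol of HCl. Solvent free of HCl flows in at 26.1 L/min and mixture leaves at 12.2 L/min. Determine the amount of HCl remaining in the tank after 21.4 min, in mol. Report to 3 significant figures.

Let m(t) be the amount of HCl. Volume: V(t) = V₀ + (Q_in − Q_out) t = 252 + 13.900 t; V(21.4) = 549.46 L.
No HCl enters, so dm/dt = −Q_out · (m/V).
Separate: dm/m = −Q_out dt/V(t) ⇒ ln(m/m₀) = −(Q_out/(Q_in−Q_out)) ln(V/V₀).
m = m₀ (V₀/V)^(Q_out/(Q_in−Q_out)) = 5.83 × (252/549.46)^(0.87770) = 2.9413 mol.

2.94 mol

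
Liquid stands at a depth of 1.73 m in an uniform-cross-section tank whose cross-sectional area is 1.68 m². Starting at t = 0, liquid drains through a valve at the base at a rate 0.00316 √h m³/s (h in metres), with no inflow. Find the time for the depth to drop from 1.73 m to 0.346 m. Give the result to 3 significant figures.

773 s

A dh/dt = −Q_out = −0.00316 √h.
Separate and integrate: 2(√h − √h₀) = −(0.00316/A) t.
t = 2A(√h₀ − √h)/0.00316 = 2·1.68·(√1.73 − √0.346)/0.00316
  = 3.3600 × (1.3153 − 0.58822) / 0.00316 = 773.09 s.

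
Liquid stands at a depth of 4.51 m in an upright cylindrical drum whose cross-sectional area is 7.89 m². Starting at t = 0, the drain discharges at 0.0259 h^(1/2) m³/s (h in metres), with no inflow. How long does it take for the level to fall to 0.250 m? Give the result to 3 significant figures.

Mass balance (ρ constant): A dh/dt = −0.0259 √h.
This is separable: 2 d(√h)/dt = −0.0259/A, so √h = √h₀ − (0.0259/(2A)) t.
t = 2A(√h₀ − √h)/0.0259 = 2·7.89·(√4.51 − √0.250)/0.0259
  = 15.780 × (2.1237 − 0.50000) / 0.0259 = 989.25 s.

989 s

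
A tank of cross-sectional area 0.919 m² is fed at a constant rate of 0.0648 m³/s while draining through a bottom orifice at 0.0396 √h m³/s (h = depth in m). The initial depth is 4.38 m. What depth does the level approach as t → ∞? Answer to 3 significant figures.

2.68 m

A dh/dt = Q_in − 0.0396 √h. Steady state requires inflow = outflow:
Q_in = 0.0396 √h_ss ⇒ √h_ss = 0.0648/0.0396 = 1.6364.
h_ss = 1.6364² = 2.6777 m. (Since h₀ = 4.38 m > h_ss, the level will fall toward this value.)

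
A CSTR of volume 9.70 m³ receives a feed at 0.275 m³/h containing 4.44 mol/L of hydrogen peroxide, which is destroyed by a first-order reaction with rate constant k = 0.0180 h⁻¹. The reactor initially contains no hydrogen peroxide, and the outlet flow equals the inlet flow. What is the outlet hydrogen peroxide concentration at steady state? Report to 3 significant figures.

2.72 mol/L

Species balance: V dC/dt = Q C_in − Q C − k V C.
Steady state (dC/dt = 0): C_ss = Q C_in/(Q + kV) = C_in/(1 + kV/Q).
C_ss = 0.275·4.44/(0.275 + 0.0180·9.70) = 1.2210/0.44960 = 2.7157 mol/L.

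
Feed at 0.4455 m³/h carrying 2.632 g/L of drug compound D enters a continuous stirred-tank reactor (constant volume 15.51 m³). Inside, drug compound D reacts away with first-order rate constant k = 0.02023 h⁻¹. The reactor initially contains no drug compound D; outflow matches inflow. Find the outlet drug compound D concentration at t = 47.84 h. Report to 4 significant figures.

Accumulation = in − out − consumed: V dC/dt = Q C_in − Q C − k V C.
dC/dt = (Q/V) C_in − (Q/V + k) C; effective rate a = Q/V + k = 0.0287234 + 0.02023 = 0.0489534 h⁻¹.
C_ss = Q C_in/(Q + kV) = 1.54433 g/L; C(t) = C_ss + (C₀ − C_ss) e^(−a t).
C(47.84) = 1.54433 + (-1.54433)·e^(−0.0489534·47.84) = 1.54433 + (-1.54433)·0.0961418 = 1.39585 g/L.

1.396 g/L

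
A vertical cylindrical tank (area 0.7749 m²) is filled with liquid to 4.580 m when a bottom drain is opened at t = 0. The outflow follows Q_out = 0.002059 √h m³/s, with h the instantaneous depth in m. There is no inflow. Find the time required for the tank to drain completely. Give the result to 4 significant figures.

A dh/dt = −Q_out = −0.002059 √h.
This is separable: 2 d(√h)/dt = −0.002059/A, so √h = √h₀ − (0.002059/(2A)) t.
Tank is empty when √h = 0: t_empty = 2A√h₀/0.002059.
t_empty = 2·0.7749·√4.580/0.002059 = 1.54980·2.14009/0.002059 = 1610.84 s.

1611 s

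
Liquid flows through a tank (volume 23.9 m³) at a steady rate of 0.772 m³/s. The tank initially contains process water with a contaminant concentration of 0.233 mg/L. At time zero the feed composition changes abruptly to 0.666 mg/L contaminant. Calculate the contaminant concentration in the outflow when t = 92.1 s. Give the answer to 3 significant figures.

0.644 mg/L

Species balance on the tank: V dC/dt = Q(C_in − C).
Time constant τ = V/Q = 23.9/0.772 = 30.959 s.
C approaches C_in exponentially: C(t) = C_in + (C₀ − C_in) e^(−t/τ).
C(92.1) = 0.666 + (0.233 − 0.666)·e^(−92.1/30.959) = 0.666 + (-0.43300)·0.051050 = 0.64390 mg/L.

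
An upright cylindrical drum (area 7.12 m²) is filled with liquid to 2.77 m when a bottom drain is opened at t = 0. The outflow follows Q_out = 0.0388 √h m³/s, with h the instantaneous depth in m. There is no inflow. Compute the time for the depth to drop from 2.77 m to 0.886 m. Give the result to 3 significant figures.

265 s

Volume balance on the tank: A dh/dt = −0.0388 √h.
Separate and integrate: 2(√h − √h₀) = −(0.0388/A) t.
t = 2A(√h₀ − √h)/0.0388 = 2·7.12·(√2.77 − √0.886)/0.0388
  = 14.240 × (1.6643 − 0.94128) / 0.0388 = 265.37 s.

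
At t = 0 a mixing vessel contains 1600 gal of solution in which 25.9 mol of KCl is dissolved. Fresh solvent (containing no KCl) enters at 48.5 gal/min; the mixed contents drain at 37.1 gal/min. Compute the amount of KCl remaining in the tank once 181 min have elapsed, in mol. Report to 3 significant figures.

1.75 mol

Let m(t) be the amount of KCl. Volume: V(t) = V₀ + (Q_in − Q_out) t = 1600 + 11.400 t; V(181) = 3663.4 gal.
Species balance (pure solvent in): dm/dt = −Q_out · m/V(t).
dm/m = −Q_out dt/(V₀ + 11.400 t); integrating gives ln(m/m₀) = −(Q_out/(Q_in−Q_out)) ln(V/V₀).
m = m₀ (V₀/V)^(Q_out/(Q_in−Q_out)) = 25.9 × (1600/3663.4)^(3.2544) = 1.7478 mol.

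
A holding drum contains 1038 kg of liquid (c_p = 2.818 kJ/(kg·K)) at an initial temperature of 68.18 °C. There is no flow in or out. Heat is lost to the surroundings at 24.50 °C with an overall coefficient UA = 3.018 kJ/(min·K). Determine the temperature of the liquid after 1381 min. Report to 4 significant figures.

Lumped-capacitance energy balance: M c_p dT/dt = UA(T_amb − T).
dT/dt = (T_ss − T)/τ with T_ss = T_amb = 24.5000 °C, τ = M c_p/UA = 1038·2.818/3.018 = 969.213 min.
Solution: T(t) = T_ss + (T₀ − T_ss) e^(−t/τ).
T(1381) = 24.5000 + (43.6800)·0.240540 = 35.0068 °C.

35.01 °C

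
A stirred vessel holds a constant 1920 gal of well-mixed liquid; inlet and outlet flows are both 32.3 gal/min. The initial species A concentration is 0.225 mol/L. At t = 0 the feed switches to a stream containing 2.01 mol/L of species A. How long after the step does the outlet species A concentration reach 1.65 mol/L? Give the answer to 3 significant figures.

Species balance: V dC/dt = Q(C_in − C) ⇒ τ = V/Q = 59.443 min.
C(t) = C_in + (C₀ − C_in) e^(−t/τ). Set C = 1.65 and solve for t:
e^(−t/τ) = (C − C_in)/(C₀ − C_in) = (1.65 − 2.01)/(0.225 − 2.01) = 0.20168
t = −τ ln(…) = 59.443 × 1.6011 = 95.172 min.

95.2 min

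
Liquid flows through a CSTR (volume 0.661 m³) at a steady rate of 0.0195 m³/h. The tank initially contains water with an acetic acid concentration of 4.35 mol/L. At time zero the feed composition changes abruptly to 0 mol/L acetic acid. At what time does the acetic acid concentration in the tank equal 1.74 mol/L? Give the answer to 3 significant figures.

31.1 h

Species balance: V dC/dt = Q(C_in − C) ⇒ τ = V/Q = 33.897 h.
C(t) = C_in + (C₀ − C_in) e^(−t/τ). Set C = 1.74 and solve for t:
e^(−t/τ) = (C − C_in)/(C₀ − C_in) = (1.74 − 0)/(4.35 − 0) = 0.40000
t = −τ ln(…) = 33.897 × 0.91629 = 31.060 h.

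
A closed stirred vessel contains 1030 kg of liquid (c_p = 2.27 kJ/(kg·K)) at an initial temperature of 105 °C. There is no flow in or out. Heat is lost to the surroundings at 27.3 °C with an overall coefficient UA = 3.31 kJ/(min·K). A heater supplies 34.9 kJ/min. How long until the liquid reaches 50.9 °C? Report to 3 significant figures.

Lumped-capacitance energy balance: M c_p dT/dt = UA(T_amb − T) + Q̇.
τ = M c_p/UA = 706.37 min; T_ss = T_amb + Q̇/UA = 27.3 + 34.9/3.31 = 37.844 °C.
T(t) = T_ss + (T₀ − T_ss)e^(−t/τ); set T = 50.9:
t = −τ ln[(T − T_ss)/(T₀ − T_ss)] = −706.37 · ln(0.19442) = 1156.9 min.

1160 min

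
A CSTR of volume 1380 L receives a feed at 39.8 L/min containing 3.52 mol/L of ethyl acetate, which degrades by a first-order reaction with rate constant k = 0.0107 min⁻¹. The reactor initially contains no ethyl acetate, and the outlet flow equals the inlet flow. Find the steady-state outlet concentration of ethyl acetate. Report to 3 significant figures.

2.57 mol/L

Accumulation = in − out − consumed: V dC/dt = Q C_in − Q C − k V C.
Steady state (dC/dt = 0): C_ss = Q C_in/(Q + kV) = C_in/(1 + kV/Q).
C_ss = 39.8·3.52/(39.8 + 0.0107·1380) = 140.10/54.566 = 2.5675 mol/L.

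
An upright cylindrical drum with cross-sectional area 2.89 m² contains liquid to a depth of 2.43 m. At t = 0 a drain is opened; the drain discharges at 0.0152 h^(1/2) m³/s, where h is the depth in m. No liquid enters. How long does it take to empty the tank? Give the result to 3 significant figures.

With no inflow, A dh/dt = −0.0152 √h.
Separate and integrate: 2(√h − √h₀) = −(0.0152/A) t.
Set h = 0: 2√h₀ = (0.0152/A) t_empty ⇒ t_empty = 2A√h₀/0.0152.
t_empty = 2·2.89·√2.43/0.0152 = 5.7800·1.5588/0.0152 = 592.77 s.

593 s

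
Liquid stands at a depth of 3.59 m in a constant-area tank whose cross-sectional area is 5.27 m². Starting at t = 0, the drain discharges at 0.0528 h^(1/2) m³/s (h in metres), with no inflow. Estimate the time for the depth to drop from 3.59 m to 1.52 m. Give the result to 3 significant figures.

132 s

A dh/dt = −Q_out = −0.0528 √h.
Separate and integrate: 2(√h − √h₀) = −(0.0528/A) t.
t = 2A(√h₀ − √h)/0.0528 = 2·5.27·(√3.59 − √1.52)/0.0528
  = 10.540 × (1.8947 − 1.2329) / 0.0528 = 132.12 s.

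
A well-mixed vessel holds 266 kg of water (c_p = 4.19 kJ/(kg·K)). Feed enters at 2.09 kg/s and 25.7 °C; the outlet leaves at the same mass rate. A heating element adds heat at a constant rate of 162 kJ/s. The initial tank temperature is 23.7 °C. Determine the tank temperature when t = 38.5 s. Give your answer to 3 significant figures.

29.1 °C

M c_p dT/dt = ṁ c_p (T_in − T) + Q̇.
Rearrange: dT/dt = (T_ss − T)/τ with τ = M/ṁ = 127.27 s and T_ss = T_in + Q̇/(ṁ c_p) = 44.199 °C.
Solution: T(t) = T_ss + (T₀ − T_ss) e^(−t/τ).
T(38.5) = 44.199 + (-20.499)·e^(−38.5/127.27) = 44.199 + (-20.499)·0.73897 = 29.051 °C.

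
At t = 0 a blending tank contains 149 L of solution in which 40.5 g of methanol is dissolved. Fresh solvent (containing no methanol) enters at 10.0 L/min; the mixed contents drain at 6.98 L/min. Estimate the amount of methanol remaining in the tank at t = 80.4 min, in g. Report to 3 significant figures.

4.33 g

Total volume: dV/dt = Q_in − Q_out = 3.0200 L/min, so V(t) = 149 + 3.0200 t and V(80.4) = 391.81 L.
No methanol enters, so dm/dt = −Q_out · (m/V).
dm/m = −Q_out dt/(V₀ + 3.0200 t); integrating gives ln(m/m₀) = −(Q_out/(Q_in−Q_out)) ln(V/V₀).
m = m₀ (V₀/V)^(Q_out/(Q_in−Q_out)) = 40.5 × (149/391.81)^(2.3113) = 4.3350 g.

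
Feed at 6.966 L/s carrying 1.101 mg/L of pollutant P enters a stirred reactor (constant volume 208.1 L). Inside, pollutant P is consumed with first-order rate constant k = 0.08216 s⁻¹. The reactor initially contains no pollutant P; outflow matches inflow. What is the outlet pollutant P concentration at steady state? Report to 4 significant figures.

0.3187 mg/L

V dC/dt = Q(C_in − C) − k V C.
Steady state (dC/dt = 0): C_ss = Q C_in/(Q + kV) = C_in/(1 + kV/Q).
C_ss = 6.966·1.101/(6.966 + 0.08216·208.1) = 7.66957/24.0635 = 0.318722 mg/L.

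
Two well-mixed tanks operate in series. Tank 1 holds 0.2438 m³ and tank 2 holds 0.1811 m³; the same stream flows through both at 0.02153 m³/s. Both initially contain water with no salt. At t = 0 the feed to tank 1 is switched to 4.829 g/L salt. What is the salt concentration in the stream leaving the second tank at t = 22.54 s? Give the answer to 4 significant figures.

3.220 g/L

Each tank obeys Vᵢ dCᵢ/dt = Q(Cᵢ₋₁ − Cᵢ), so τᵢ = Vᵢ/Q.
τ₁ = 0.2438/0.02153 = 11.3237 s; τ₂ = 0.1811/0.02153 = 8.41152 s.
Tank 1: C₁ = C_in(1 − e^(−t/τ₁)). Tank 2 (τ₁ ≠ τ₂): C₂ = C_in[1 − (τ₁ e^(−t/τ₁) − τ₂ e^(−t/τ₂))/(τ₁ − τ₂)].
At t = 22.54: e^(−t/τ₁) = 0.136626, e^(−t/τ₂) = 0.0685866.
C₂ = 4.829·[1 − (11.3237·0.136626 − 8.41152·0.0685866)/(2.91222)] = 4.829·0.666853 = 3.22023 g/L.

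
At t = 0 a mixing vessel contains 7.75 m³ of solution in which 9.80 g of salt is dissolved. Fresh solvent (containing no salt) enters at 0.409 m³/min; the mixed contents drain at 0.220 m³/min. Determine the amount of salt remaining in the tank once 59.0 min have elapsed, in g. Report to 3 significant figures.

3.47 g

Let m(t) be the amount of salt. Volume: V(t) = V₀ + (Q_in − Q_out) t = 7.75 + 0.18900 t; V(59.0) = 18.901 m³.
Solute balance: dm/dt = 0 − Q_out C = −Q_out m/V(t).
dm/m = −Q_out dt/(V₀ + 0.18900 t); integrating gives ln(m/m₀) = −(Q_out/(Q_in−Q_out)) ln(V/V₀).
m = m₀ (V₀/V)^(Q_out/(Q_in−Q_out)) = 9.80 × (7.75/18.901)^(1.1640) = 3.4717 g.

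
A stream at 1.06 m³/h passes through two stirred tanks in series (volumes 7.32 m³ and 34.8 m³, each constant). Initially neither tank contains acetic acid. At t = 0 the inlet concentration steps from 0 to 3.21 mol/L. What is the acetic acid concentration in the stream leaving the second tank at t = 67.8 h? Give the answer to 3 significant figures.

Species balance on tank i: dCᵢ/dt = (Cᵢ₋₁ − Cᵢ)/τᵢ with τᵢ = Vᵢ/Q.
τ₁ = 7.32/1.06 = 6.9057 h; τ₂ = 34.8/1.06 = 32.830 h.
Tank 1: C₁ = C_in(1 − e^(−t/τ₁)). Tank 2 (τ₁ ≠ τ₂): C₂ = C_in[1 − (τ₁ e^(−t/τ₁) − τ₂ e^(−t/τ₂))/(τ₁ − τ₂)].
At t = 67.8: e^(−t/τ₁) = 5.4461e-05, e^(−t/τ₂) = 0.12680.
C₂ = 3.21·[1 − (6.9057·5.4461e-05 − 32.830·0.12680)/(-25.925)] = 3.21·0.83944 = 2.6946 mol/L.

2.69 mol/L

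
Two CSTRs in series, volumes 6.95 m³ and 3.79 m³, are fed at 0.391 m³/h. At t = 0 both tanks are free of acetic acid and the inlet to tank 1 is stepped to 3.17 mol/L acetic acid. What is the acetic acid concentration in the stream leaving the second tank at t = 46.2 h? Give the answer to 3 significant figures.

2.68 mol/L

Time constants: τᵢ = Vᵢ/Q for each well-mixed tank.
τ₁ = 6.95/0.391 = 17.775 h; τ₂ = 3.79/0.391 = 9.6931 h.
Tank 1: C₁ = C_in(1 − e^(−t/τ₁)). Tank 2 (τ₁ ≠ τ₂): C₂ = C_in[1 − (τ₁ e^(−t/τ₁) − τ₂ e^(−t/τ₂))/(τ₁ − τ₂)].
At t = 46.2: e^(−t/τ₁) = 0.074336, e^(−t/τ₂) = 0.0085120.
C₂ = 3.17·[1 − (17.775·0.074336 − 9.6931·0.0085120)/(8.0818)] = 3.17·0.84672 = 2.6841 mol/L.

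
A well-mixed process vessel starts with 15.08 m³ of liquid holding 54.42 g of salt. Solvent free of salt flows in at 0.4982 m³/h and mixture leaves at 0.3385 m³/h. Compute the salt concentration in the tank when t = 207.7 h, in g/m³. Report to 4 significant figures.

Let m(t) be the amount of salt. Volume: V(t) = V₀ + (Q_in − Q_out) t = 15.08 + 0.159700 t; V(207.7) = 48.2497 m³.
No salt enters, so dm/dt = −Q_out · (m/V).
dm/m = −Q_out dt/(V₀ + 0.159700 t); integrating gives ln(m/m₀) = −(Q_out/(Q_in−Q_out)) ln(V/V₀).
m = m₀ (V₀/V)^(Q_out/(Q_in−Q_out)) = 54.42 × (15.08/48.2497)^(2.11960) = 4.62555 g.
C = m/V = 4.62555/48.2497 = 0.0958669 g/m³.

0.09587 g/m³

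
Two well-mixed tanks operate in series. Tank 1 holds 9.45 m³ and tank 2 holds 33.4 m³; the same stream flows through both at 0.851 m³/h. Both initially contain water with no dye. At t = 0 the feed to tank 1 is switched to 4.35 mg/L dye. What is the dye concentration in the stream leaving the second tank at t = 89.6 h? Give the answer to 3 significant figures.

3.73 mg/L

Time constants: τᵢ = Vᵢ/Q for each well-mixed tank.
τ₁ = 9.45/0.851 = 11.105 h; τ₂ = 33.4/0.851 = 39.248 h.
Tank 1: C₁ = C_in(1 − e^(−t/τ₁)). Tank 2 (τ₁ ≠ τ₂): C₂ = C_in[1 − (τ₁ e^(−t/τ₁) − τ₂ e^(−t/τ₂))/(τ₁ − τ₂)].
At t = 89.6: e^(−t/τ₁) = 0.00031318, e^(−t/τ₂) = 0.10199.
C₂ = 4.35·[1 − (11.105·0.00031318 − 39.248·0.10199)/(-28.143)] = 4.35·0.85790 = 3.7319 mg/L.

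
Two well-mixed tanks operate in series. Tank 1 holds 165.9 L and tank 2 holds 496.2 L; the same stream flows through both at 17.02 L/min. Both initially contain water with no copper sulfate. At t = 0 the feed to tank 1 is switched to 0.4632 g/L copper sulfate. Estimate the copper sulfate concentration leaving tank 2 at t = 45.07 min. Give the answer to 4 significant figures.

0.3172 g/L

Time constants: τᵢ = Vᵢ/Q for each well-mixed tank.
τ₁ = 165.9/17.02 = 9.74736 min; τ₂ = 496.2/17.02 = 29.1539 min.
Solving the cascade with C₁(0)=C₂(0)=0 gives C₂(t) = C_in[1 − (τ₁ e^(−t/τ₁) − τ₂ e^(−t/τ₂))/(τ₁ − τ₂)].
At t = 45.07: e^(−t/τ₁) = 0.00981525, e^(−t/τ₂) = 0.213113.
C₂ = 0.4632·[1 − (9.74736·0.00981525 − 29.1539·0.213113)/(-19.4066)] = 0.4632·0.684776 = 0.317188 g/L.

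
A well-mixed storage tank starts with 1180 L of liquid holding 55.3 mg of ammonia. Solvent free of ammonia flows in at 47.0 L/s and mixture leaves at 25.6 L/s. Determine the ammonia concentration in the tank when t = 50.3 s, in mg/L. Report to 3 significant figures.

Let m(t) be the amount of ammonia. Volume: V(t) = V₀ + (Q_in − Q_out) t = 1180 + 21.400 t; V(50.3) = 2256.4 L.
Solute balance: dm/dt = 0 − Q_out C = −Q_out m/V(t).
dm/m = −Q_out dt/(V₀ + 21.400 t); integrating gives ln(m/m₀) = −(Q_out/(Q_in−Q_out)) ln(V/V₀).
m = m₀ (V₀/V)^(Q_out/(Q_in−Q_out)) = 55.3 × (1180/2256.4)^(1.1963) = 25.464 mg.
C = m/V = 25.464/2256.4 = 0.011285 mg/L.

0.0113 mg/L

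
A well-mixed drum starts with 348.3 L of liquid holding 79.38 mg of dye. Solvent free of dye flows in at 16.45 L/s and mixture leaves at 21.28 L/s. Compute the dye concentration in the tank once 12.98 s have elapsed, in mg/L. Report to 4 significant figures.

0.1159 mg/L

Total volume: dV/dt = Q_in − Q_out = -4.83000 L/s, so V(t) = 348.3 − 4.83000 t and V(12.98) = 285.607 L.
No dye enters, so dm/dt = −Q_out · (m/V).
Separate: dm/m = −Q_out dt/V(t) ⇒ ln(m/m₀) = −(Q_out/(Q_in−Q_out)) ln(V/V₀).
m = m₀ (V₀/V)^(Q_out/(Q_in−Q_out)) = 79.38 × (348.3/285.607)^(-4.40580) = 33.1128 mg.
C = m/V = 33.1128/285.607 = 0.115939 mg/L.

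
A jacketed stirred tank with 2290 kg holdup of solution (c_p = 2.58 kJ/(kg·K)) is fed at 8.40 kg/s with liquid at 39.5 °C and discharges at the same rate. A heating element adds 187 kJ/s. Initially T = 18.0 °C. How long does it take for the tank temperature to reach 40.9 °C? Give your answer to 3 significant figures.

389 s

Energy balance: M c_p dT/dt = ṁ c_p (T_in − T) + 187.
τ = M/ṁ = 272.62 s; T_ss = T_in + Q̇/(ṁ c_p) = 48.129 °C.
T(t) = T_ss + (T₀ − T_ss) e^(−t/τ). Set T = 40.9:
e^(−t/τ) = (40.9 − 48.129)/(18.0 − 48.129) = 0.23993
t = −272.62 · ln(0.23993) = 389.14 s.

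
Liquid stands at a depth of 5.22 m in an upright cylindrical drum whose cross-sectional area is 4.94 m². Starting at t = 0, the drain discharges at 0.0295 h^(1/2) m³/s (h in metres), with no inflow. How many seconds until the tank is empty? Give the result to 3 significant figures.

765 s

With no inflow, A dh/dt = −0.0295 √h.
Separate and integrate: 2(√h − √h₀) = −(0.0295/A) t.
Tank is empty when √h = 0: t_empty = 2A√h₀/0.0295.
t_empty = 2·4.94·√5.22/0.0295 = 9.8800·2.2847/0.0295 = 765.19 s.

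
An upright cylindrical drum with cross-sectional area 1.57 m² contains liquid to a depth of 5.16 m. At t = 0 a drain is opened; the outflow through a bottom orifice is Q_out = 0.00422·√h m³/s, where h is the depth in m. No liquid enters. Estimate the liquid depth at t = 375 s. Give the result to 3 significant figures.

Volume balance on the tank: A dh/dt = −0.00422 √h.
This is separable: 2 d(√h)/dt = −0.00422/A, so √h = √h₀ − (0.00422/(2A)) t.
√h = √5.16 − 0.00422·375/(2·1.57) = 2.2716 − 0.50398 = 1.7676.
h = 1.7676² = 3.1243 m.

3.12 m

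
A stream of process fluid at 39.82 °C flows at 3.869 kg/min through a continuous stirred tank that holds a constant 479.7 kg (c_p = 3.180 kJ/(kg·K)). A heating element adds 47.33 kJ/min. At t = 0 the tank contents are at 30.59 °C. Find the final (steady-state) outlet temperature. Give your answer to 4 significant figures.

Unsteady energy balance on the tank contents: M c_p dT/dt = ṁ c_p (T_in − T) + 47.33.
At steady state dT/dt = 0 ⇒ T_ss = T_in + Q̇/(ṁ c_p) = 39.82 + 47.33/(3.869·3.180) = 43.6669 °C.

43.67 °C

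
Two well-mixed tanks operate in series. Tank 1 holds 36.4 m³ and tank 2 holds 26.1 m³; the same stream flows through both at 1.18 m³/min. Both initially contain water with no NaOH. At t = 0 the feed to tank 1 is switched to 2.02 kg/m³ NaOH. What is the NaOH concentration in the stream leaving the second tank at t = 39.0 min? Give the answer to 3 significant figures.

0.882 kg/m³

Time constants: τᵢ = Vᵢ/Q for each well-mixed tank.
τ₁ = 36.4/1.18 = 30.847 min; τ₂ = 26.1/1.18 = 22.119 min.
Tank 1: C₁ = C_in(1 − e^(−t/τ₁)). Tank 2 (τ₁ ≠ τ₂): C₂ = C_in[1 − (τ₁ e^(−t/τ₁) − τ₂ e^(−t/τ₂))/(τ₁ − τ₂)].
At t = 39.0: e^(−t/τ₁) = 0.28244, e^(−t/τ₂) = 0.17149.
C₂ = 2.02·[1 − (30.847·0.28244 − 22.119·0.17149)/(8.7288)] = 2.02·0.43642 = 0.88156 kg/m³.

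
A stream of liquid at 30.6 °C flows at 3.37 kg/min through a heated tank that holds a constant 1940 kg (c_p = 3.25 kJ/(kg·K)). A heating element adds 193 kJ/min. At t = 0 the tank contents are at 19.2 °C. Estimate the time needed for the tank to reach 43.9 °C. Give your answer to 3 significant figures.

1100 min

Heat balance on the well-mixed liquid: M c_p dT/dt = ṁ c_p (T_in − T) + 193.
τ = M/ṁ = 575.67 min; T_ss = T_in + Q̇/(ṁ c_p) = 48.222 °C.
T(t) = T_ss + (T₀ − T_ss) e^(−t/τ). Set T = 43.9:
e^(−t/τ) = (43.9 − 48.222)/(19.2 − 48.222) = 0.14891
t = −575.67 · ln(0.14891) = 1096.3 min.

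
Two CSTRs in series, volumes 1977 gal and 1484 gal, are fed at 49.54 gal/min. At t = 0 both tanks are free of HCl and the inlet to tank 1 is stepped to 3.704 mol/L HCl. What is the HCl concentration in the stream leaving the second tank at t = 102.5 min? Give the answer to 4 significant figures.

Time constants: τᵢ = Vᵢ/Q for each well-mixed tank.
τ₁ = 1977/49.54 = 39.9071 min; τ₂ = 1484/49.54 = 29.9556 min.
Solving the cascade with C₁(0)=C₂(0)=0 gives C₂(t) = C_in[1 − (τ₁ e^(−t/τ₁) − τ₂ e^(−t/τ₂))/(τ₁ − τ₂)].
At t = 102.5: e^(−t/τ₁) = 0.0766533, e^(−t/τ₂) = 0.0326558.
C₂ = 3.704·[1 − (39.9071·0.0766533 − 29.9556·0.0326558)/(9.95155)] = 3.704·0.790908 = 2.92952 mol/L.

2.930 mol/L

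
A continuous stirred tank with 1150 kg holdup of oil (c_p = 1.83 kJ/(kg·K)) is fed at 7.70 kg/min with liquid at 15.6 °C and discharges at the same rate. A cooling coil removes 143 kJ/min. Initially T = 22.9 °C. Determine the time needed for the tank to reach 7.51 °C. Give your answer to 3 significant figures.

319 min

M c_p dT/dt = ṁ c_p (T_in − T) − Q̇.
τ = M/ṁ = 149.35 min; T_ss = T_in − Q̇/(ṁ c_p) = 5.4517 °C.
T(t) = T_ss + (T₀ − T_ss) e^(−t/τ). Set T = 7.51:
e^(−t/τ) = (7.51 − 5.4517)/(22.9 − 5.4517) = 0.11797
t = −149.35 · ln(0.11797) = 319.21 min.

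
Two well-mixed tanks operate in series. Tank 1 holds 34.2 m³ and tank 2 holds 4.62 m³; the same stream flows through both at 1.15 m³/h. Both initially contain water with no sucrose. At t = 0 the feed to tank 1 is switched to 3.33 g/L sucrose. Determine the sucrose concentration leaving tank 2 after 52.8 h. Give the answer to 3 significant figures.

2.68 g/L

Each tank obeys Vᵢ dCᵢ/dt = Q(Cᵢ₋₁ − Cᵢ), so τᵢ = Vᵢ/Q.
τ₁ = 34.2/1.15 = 29.739 h; τ₂ = 4.62/1.15 = 4.0174 h.
Solving the cascade with C₁(0)=C₂(0)=0 gives C₂(t) = C_in[1 − (τ₁ e^(−t/τ₁) − τ₂ e^(−t/τ₂))/(τ₁ − τ₂)].
At t = 52.8: e^(−t/τ₁) = 0.16941, e^(−t/τ₂) = 1.9594e-06.
C₂ = 3.33·[1 − (29.739·0.16941 − 4.0174·1.9594e-06)/(25.722)] = 3.33·0.80413 = 2.6778 g/L.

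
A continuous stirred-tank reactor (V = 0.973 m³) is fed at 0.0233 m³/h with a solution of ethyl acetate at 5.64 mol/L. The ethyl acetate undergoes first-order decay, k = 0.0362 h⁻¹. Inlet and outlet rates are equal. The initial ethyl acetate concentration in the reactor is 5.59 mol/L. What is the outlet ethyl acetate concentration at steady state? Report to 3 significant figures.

2.25 mol/L

Species balance: V dC/dt = Q C_in − Q C − k V C.
Steady state (dC/dt = 0): C_ss = Q C_in/(Q + kV) = C_in/(1 + kV/Q).
C_ss = 0.0233·5.64/(0.0233 + 0.0362·0.973) = 0.13141/0.058523 = 2.2455 mol/L.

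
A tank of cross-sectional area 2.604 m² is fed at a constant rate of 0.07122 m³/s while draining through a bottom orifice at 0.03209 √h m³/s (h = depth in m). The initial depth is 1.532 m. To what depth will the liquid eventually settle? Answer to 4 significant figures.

Level balance: A dh/dt = 0.07122 − 0.03209 √h. Setting dh/dt = 0:
Q_in = 0.03209 √h_ss ⇒ √h_ss = 0.07122/0.03209 = 2.21938.
h_ss = 2.21938² = 4.92566 m. (Since h₀ = 1.532 m < h_ss, the level will rise toward this value.)

4.926 m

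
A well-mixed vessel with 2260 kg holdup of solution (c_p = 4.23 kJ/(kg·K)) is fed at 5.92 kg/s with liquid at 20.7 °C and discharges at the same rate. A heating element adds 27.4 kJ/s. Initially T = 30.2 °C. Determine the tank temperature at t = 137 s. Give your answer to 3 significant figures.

Unsteady energy balance on the tank contents: M c_p dT/dt = ṁ c_p (T_in − T) + 27.4.
τ = M/ṁ = 381.76 s; T_ss = T_in + Q̇/(ṁ c_p) = 20.7 + 27.4/(5.92·4.23) = 21.794 °C.
Integrating: T(t) = T_ss + (T₀ − T_ss) e^(−t/τ).
T(137) = 21.794 + (8.4058)·e^(−137/381.76) = 21.794 + (8.4058)·0.69847 = 27.665 °C.

27.7 °C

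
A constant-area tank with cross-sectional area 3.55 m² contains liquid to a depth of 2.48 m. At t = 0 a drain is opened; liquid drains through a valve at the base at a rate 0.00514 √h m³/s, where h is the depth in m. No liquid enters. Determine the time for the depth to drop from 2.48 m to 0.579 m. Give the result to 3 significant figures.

A dh/dt = −Q_out = −0.00514 √h.
Separate and integrate: 2(√h − √h₀) = −(0.00514/A) t.
t = 2A(√h₀ − √h)/0.00514 = 2·3.55·(√2.48 − √0.579)/0.00514
  = 7.1000 × (1.5748 − 0.76092) / 0.00514 = 1124.2 s.

1120 s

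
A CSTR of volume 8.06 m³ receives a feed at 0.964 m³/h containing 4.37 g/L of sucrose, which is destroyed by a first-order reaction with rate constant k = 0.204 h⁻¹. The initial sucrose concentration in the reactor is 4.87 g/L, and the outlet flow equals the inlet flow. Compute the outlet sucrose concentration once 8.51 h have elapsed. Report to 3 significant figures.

1.82 g/L

V dC/dt = Q(C_in − C) − k V C.
This is linear with rate a = Q/V + k = 0.32360 h⁻¹.
C_ss = Q C_in/(Q + kV) = 1.6151 g/L; C(t) = C_ss + (C₀ − C_ss) e^(−a t).
C(8.51) = 1.6151 + (3.2549)·e^(−0.32360·8.51) = 1.6151 + (3.2549)·0.063681 = 1.8224 g/L.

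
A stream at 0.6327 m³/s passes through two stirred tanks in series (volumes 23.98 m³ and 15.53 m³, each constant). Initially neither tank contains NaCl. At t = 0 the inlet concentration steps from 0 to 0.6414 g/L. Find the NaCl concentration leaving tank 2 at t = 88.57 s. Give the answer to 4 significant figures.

0.4975 g/L

Each tank obeys Vᵢ dCᵢ/dt = Q(Cᵢ₋₁ − Cᵢ), so τᵢ = Vᵢ/Q.
τ₁ = 23.98/0.6327 = 37.9011 s; τ₂ = 15.53/0.6327 = 24.5456 s.
Tank 1: C₁ = C_in(1 − e^(−t/τ₁)). Tank 2 (τ₁ ≠ τ₂): C₂ = C_in[1 − (τ₁ e^(−t/τ₁) − τ₂ e^(−t/τ₂))/(τ₁ − τ₂)].
At t = 88.57: e^(−t/τ₁) = 0.0966292, e^(−t/τ₂) = 0.0270955.
C₂ = 0.6414·[1 − (37.9011·0.0966292 − 24.5456·0.0270955)/(13.3555)] = 0.6414·0.775577 = 0.497455 g/L.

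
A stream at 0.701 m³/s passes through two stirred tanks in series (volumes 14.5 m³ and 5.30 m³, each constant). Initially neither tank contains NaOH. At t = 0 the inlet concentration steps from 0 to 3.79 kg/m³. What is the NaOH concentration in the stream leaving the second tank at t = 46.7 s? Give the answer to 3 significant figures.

3.17 kg/m³

Each tank obeys Vᵢ dCᵢ/dt = Q(Cᵢ₋₁ − Cᵢ), so τᵢ = Vᵢ/Q.
τ₁ = 14.5/0.701 = 20.685 s; τ₂ = 5.30/0.701 = 7.5606 s.
Solving the cascade with C₁(0)=C₂(0)=0 gives C₂(t) = C_in[1 − (τ₁ e^(−t/τ₁) − τ₂ e^(−t/τ₂))/(τ₁ − τ₂)].
At t = 46.7: e^(−t/τ₁) = 0.10459, e^(−t/τ₂) = 0.0020772.
C₂ = 3.79·[1 − (20.685·0.10459 − 7.5606·0.0020772)/(13.124)] = 3.79·0.83635 = 3.1698 kg/m³.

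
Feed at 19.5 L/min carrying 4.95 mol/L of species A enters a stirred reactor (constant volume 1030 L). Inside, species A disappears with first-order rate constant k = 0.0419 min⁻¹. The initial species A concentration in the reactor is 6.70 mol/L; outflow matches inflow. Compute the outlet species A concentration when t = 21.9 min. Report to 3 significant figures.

2.90 mol/L

V dC/dt = Q(C_in − C) − k V C.
dC/dt = (Q/V) C_in − (Q/V + k) C; effective rate a = Q/V + k = 0.018932 + 0.0419 = 0.060832 min⁻¹.
C_ss = Q C_in/(Q + kV) = 1.5405 mol/L; C(t) = C_ss + (C₀ − C_ss) e^(−a t).
C(21.9) = 1.5405 + (5.1595)·e^(−0.060832·21.9) = 1.5405 + (5.1595)·0.26389 = 2.9021 mol/L.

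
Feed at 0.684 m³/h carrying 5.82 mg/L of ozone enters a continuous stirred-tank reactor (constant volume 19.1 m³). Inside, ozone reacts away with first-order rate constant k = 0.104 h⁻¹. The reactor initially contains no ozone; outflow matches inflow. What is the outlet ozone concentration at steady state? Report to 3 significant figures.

1.49 mg/L

Accumulation = in − out − consumed: V dC/dt = Q C_in − Q C − k V C.
At steady state: 0 = Q C_in − (Q + kV) C_ss, so C_ss = Q C_in/(Q + kV).
C_ss = 0.684·5.82/(0.684 + 0.104·19.1) = 3.9809/2.6704 = 1.4907 mg/L.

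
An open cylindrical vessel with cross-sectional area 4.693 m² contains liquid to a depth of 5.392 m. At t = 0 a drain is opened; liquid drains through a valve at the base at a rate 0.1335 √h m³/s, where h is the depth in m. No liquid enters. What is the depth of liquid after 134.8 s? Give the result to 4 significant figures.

0.1638 m

Unsteady balance on liquid volume: A dh/dt = −0.1335 √h.
This is separable: 2 d(√h)/dt = −0.1335/A, so √h = √h₀ − (0.1335/(2A)) t.
√h = √5.392 − 0.1335·134.8/(2·4.693) = 2.32207 − 1.91730 = 0.404766.
h = 0.404766² = 0.163835 m.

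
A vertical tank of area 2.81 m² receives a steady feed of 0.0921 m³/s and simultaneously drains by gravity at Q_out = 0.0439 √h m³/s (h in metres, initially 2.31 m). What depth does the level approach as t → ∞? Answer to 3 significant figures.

4.40 m

A dh/dt = Q_in − 0.0439 √h. Steady state requires inflow = outflow:
Q_in = 0.0439 √h_ss ⇒ √h_ss = 0.0921/0.0439 = 2.0979.
h_ss = 2.0979² = 4.4014 m. (Since h₀ = 2.31 m < h_ss, the level will rise toward this value.)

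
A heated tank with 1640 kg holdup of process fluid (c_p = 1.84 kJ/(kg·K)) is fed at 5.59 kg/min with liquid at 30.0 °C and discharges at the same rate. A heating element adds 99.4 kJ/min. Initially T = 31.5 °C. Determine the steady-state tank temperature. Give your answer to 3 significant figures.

39.7 °C

M c_p dT/dt = ṁ c_p (T_in − T) + Q̇.
At steady state dT/dt = 0 ⇒ T_ss = T_in + Q̇/(ṁ c_p) = 30.0 + 99.4/(5.59·1.84) = 39.664 °C.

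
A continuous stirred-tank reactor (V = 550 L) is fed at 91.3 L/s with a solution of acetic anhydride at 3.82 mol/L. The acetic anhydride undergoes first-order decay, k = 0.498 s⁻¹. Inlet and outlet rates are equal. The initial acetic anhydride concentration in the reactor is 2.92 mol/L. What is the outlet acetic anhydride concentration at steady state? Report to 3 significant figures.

0.955 mol/L

Species balance: V dC/dt = Q C_in − Q C − k V C.
At steady state: 0 = Q C_in − (Q + kV) C_ss, so C_ss = Q C_in/(Q + kV).
C_ss = 91.3·3.82/(91.3 + 0.498·550) = 348.77/365.20 = 0.95500 mol/L.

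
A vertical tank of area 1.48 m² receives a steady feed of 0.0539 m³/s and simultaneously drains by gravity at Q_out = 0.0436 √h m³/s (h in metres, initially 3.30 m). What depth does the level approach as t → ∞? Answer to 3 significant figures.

Level balance: A dh/dt = 0.0539 − 0.0436 √h. Setting dh/dt = 0:
Q_in = 0.0436 √h_ss ⇒ √h_ss = 0.0539/0.0436 = 1.2362.
h_ss = 1.2362² = 1.5283 m. (Since h₀ = 3.30 m > h_ss, the level will fall toward this value.)

1.53 m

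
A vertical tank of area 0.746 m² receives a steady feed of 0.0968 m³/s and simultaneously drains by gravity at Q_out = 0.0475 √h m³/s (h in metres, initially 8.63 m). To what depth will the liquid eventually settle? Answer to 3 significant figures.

4.15 m

Level balance: A dh/dt = 0.0968 − 0.0475 √h. Setting dh/dt = 0:
Q_in = 0.0475 √h_ss ⇒ √h_ss = 0.0968/0.0475 = 2.0379.
h_ss = 2.0379² = 4.1530 m. (Since h₀ = 8.63 m > h_ss, the level will fall toward this value.)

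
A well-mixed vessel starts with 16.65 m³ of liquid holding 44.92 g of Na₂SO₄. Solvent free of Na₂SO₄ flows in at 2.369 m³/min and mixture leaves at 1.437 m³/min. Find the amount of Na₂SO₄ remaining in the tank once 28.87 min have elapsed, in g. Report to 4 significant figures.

Let m(t) be the amount of Na₂SO₄. Volume: V(t) = V₀ + (Q_in − Q_out) t = 16.65 + 0.932000 t; V(28.87) = 43.5568 m³.
Solute balance: dm/dt = 0 − Q_out C = −Q_out m/V(t).
dm/m = −Q_out dt/(V₀ + 0.932000 t); integrating gives ln(m/m₀) = −(Q_out/(Q_in−Q_out)) ln(V/V₀).
m = m₀ (V₀/V)^(Q_out/(Q_in−Q_out)) = 44.92 × (16.65/43.5568)^(1.54185) = 10.1977 g.

10.20 g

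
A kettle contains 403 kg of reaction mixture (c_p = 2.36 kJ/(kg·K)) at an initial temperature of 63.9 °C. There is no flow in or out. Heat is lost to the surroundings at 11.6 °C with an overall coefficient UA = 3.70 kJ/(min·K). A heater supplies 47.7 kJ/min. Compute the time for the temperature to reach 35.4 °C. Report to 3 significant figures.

Lumped-capacitance energy balance: M c_p dT/dt = UA(T_amb − T) + Q̇.
τ = M c_p/UA = 257.05 min; T_ss = T_amb + Q̇/UA = 11.6 + 47.7/3.70 = 24.492 °C.
T(t) = T_ss + (T₀ − T_ss)e^(−t/τ); set T = 35.4:
t = −τ ln[(T − T_ss)/(T₀ − T_ss)] = −257.05 · ln(0.27680) = 330.17 min.

330 min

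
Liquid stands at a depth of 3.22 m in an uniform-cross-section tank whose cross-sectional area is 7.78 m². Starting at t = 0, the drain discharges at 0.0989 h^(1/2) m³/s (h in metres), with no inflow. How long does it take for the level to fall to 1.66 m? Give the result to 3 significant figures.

With no inflow, A dh/dt = −0.0989 √h.
This is separable: 2 d(√h)/dt = −0.0989/A, so √h = √h₀ − (0.0989/(2A)) t.
t = 2A(√h₀ − √h)/0.0989 = 2·7.78·(√3.22 − √1.66)/0.0989
  = 15.560 × (1.7944 − 1.2884) / 0.0989 = 79.613 s.

79.6 s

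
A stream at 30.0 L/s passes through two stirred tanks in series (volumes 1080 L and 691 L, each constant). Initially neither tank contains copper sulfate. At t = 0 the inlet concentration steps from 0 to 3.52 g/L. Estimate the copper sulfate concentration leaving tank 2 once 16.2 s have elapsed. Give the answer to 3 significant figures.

Species balance on tank i: dCᵢ/dt = (Cᵢ₋₁ − Cᵢ)/τᵢ with τᵢ = Vᵢ/Q.
τ₁ = 1080/30.0 = 36.000 s; τ₂ = 691/30.0 = 23.033 s.
Tank 1: C₁ = C_in(1 − e^(−t/τ₁)). Tank 2 (τ₁ ≠ τ₂): C₂ = C_in[1 − (τ₁ e^(−t/τ₁) − τ₂ e^(−t/τ₂))/(τ₁ − τ₂)].
At t = 16.2: e^(−t/τ₁) = 0.63763, e^(−t/τ₂) = 0.49494.
C₂ = 3.52·[1 − (36.000·0.63763 − 23.033·0.49494)/(12.967)] = 3.52·0.10890 = 0.38333 g/L.

0.383 g/L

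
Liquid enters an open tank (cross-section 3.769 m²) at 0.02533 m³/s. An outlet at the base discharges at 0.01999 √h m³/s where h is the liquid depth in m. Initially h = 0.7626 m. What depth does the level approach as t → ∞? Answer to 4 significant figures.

1.606 m

Level balance: A dh/dt = 0.02533 − 0.01999 √h. Setting dh/dt = 0:
Q_in = 0.01999 √h_ss ⇒ √h_ss = 0.02533/0.01999 = 1.26713.
h_ss = 1.26713² = 1.60563 m. (Since h₀ = 0.7626 m < h_ss, the level will rise toward this value.)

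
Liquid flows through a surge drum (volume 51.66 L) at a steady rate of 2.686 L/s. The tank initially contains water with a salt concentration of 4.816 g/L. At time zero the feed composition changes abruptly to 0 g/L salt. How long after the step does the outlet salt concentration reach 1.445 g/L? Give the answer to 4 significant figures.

Transient balance on the dissolved component: V dC/dt = Q(C_in − C), so τ = V/Q = 19.2331 s.
C(t) = C_in + (C₀ − C_in) e^(−t/τ). Set C = 1.445 and solve for t:
e^(−t/τ) = (C − C_in)/(C₀ − C_in) = (1.445 − 0)/(4.816 − 0) = 0.300042
t = −τ ln(…) = 19.2331 × 1.20383 = 23.1534 s.

23.15 s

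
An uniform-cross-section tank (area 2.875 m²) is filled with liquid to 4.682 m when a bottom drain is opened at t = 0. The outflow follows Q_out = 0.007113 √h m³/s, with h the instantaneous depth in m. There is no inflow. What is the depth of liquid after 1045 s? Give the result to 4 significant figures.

0.7588 m

With no inflow, A dh/dt = −0.007113 √h.
This is separable: 2 d(√h)/dt = −0.007113/A, so √h = √h₀ − (0.007113/(2A)) t.
√h = √4.682 − 0.007113·1045/(2·2.875) = 2.16379 − 1.29271 = 0.871083.
h = 0.871083² = 0.758785 m.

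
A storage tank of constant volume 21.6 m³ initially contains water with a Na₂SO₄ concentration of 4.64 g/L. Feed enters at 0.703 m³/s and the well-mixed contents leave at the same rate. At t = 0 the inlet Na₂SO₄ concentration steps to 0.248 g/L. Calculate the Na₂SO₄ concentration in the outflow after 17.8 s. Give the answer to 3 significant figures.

Species balance on the tank: V dC/dt = Q(C_in − C).
Rewrite as dC/dt + C/τ = C_in/τ, τ = V/Q = 30.725 s.
Integrating: C(t) = C_in + (C₀ − C_in) e^(−t/τ).
C(17.8) = 0.248 + (4.64 − 0.248)·e^(−17.8/30.725) = 0.248 + (4.3920)·0.56028 = 2.7087 g/L.

2.71 g/L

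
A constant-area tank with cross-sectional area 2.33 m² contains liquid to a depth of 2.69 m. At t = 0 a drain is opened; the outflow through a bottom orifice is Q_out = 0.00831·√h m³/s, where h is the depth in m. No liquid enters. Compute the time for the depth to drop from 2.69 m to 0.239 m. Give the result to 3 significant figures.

646 s

With no inflow, A dh/dt = −0.00831 √h.
This is separable: 2 d(√h)/dt = −0.00831/A, so √h = √h₀ − (0.00831/(2A)) t.
t = 2A(√h₀ − √h)/0.00831 = 2·2.33·(√2.69 − √0.239)/0.00831
  = 4.6600 × (1.6401 − 0.48888) / 0.00831 = 645.58 s.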